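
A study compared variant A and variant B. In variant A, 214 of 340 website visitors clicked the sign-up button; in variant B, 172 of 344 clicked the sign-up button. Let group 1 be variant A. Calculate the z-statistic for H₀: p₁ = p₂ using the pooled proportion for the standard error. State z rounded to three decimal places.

Sample proportions: p̂₁ = 214/340 = 0.62941 and p̂₂ = 172/344 = 0.50000.
Pooling: p̂ = 386/684 = 0.56433.
SE = √[p̂(1−p̂)(1/n₁+1/n₂)] = √[0.56433·0.43567·(1/340+1/344)] ≈ 0.037919.
z = 0.12941/0.037919 = 3.413.

z = 3.413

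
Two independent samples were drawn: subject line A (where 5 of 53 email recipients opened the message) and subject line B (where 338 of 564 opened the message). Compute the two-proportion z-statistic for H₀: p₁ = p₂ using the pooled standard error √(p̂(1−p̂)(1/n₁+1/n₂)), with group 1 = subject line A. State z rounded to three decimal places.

Sample proportions: p̂₁ = 5/53 = 0.09434 and p̂₂ = 338/564 = 0.59929.
Pooled p̂ = (5+338)/(53+564) = 343/617 = 0.55592.
SE = √[p̂(1−p̂)(1/n₁+1/n₂)] = √[0.55592·0.44408·(1/53+1/564)] ≈ 0.071384.
z = -0.50495/0.071384 = -7.074.

z = -7.074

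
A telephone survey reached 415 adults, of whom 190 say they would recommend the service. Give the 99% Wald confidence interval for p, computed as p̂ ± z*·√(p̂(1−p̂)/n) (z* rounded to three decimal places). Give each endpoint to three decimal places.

With x = 190 successes in n = 415, p̂ = 0.45783.
Standard error of p̂: √(0.248222/415) = √0.000598125 = 0.024457.
For 99% confidence, z* = 2.576.
Margin = 2.576·0.024457 = 0.06300.
So the interval runs from 0.395 to 0.521.

(0.395, 0.521)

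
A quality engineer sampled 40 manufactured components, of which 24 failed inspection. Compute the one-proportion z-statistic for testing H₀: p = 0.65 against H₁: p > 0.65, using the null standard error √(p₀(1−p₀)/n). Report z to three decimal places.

The sample proportion is 24/40 = 0.60000.
SE₀ = √(0.65·0.35/40) = 0.075416.
z = (0.60000 − 0.65)/0.075416 = -0.05000/0.075416 = -0.663.

z = -0.663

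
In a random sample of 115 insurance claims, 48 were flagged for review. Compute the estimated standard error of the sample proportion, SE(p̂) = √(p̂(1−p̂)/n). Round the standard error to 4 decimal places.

SE = 0.0460

With x = 48 successes in n = 115, p̂ = 0.41739.
p̂(1−p̂) = 0.243176.
Dividing by n and taking the root: √0.002114574 = 0.0460.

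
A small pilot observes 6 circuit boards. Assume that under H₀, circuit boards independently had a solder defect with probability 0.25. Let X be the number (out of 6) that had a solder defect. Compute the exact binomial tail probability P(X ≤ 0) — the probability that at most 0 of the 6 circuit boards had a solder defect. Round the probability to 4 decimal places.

P = 0.1780

X is binomial with n = 6 and p = 0.25.
P(X ≤ 0) = C(6,0)·0.25^0·0.75^6.
= 0.177979 = 0.1780.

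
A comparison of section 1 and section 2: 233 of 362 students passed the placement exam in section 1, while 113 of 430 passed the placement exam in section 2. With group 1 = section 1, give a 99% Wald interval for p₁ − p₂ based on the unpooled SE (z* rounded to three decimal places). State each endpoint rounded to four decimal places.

p̂₁ = 0.64365, p̂₂ = 0.26279, so the observed difference is 0.38086.
SE = √(0.000633607 + 0.000450539) = √0.001084146 = 0.032926.
For 99% confidence, z* = 2.576. Margin of error = 0.08482.
So the interval runs from 0.2960 to 0.4657.

(0.2960, 0.4657)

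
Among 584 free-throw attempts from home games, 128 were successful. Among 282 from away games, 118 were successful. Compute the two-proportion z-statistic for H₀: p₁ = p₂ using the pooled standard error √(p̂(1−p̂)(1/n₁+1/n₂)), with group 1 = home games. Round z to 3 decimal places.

p̂₁ = 128/584 = 0.21918, p̂₂ = 118/282 = 0.41844.
Pooled p̂ = (128+118)/(584+282) = 246/866 = 0.28406.
SE = √[p̂(1−p̂)(1/n₁+1/n₂)] = √[0.28406·0.71594·(1/584+1/282)] ≈ 0.032702.
z = (p̂₁ − p̂₂)/SE = (0.21918 − 0.41844)/0.032702 = -0.19926/0.032702 = -6.093.

z = -6.093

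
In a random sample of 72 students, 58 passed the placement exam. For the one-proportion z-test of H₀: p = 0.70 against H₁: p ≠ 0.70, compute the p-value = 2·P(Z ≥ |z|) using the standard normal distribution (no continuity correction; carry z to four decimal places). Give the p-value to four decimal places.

Sample proportion p̂ = 58/72 = 0.80556.
SE₀ = √(0.70·0.30/72) = 0.054006.
Test statistic (full precision, shown to 4 dp): z = (58/72 − 0.70)/SE₀ ≈ 1.9545.
From the standard normal, 2·P(Z ≥ |z|) = 0.0506.

p-value = 0.0506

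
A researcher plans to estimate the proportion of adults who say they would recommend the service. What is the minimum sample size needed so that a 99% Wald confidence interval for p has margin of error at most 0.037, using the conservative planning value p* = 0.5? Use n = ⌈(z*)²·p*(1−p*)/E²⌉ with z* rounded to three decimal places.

n = 1212

For 99% confidence, z* = 2.576.
p*(1−p*) = 0.2500.
Required n before rounding: 6.635776 × 0.2500 / 0.037² = 1211.793.
Rounding up, n = 1212.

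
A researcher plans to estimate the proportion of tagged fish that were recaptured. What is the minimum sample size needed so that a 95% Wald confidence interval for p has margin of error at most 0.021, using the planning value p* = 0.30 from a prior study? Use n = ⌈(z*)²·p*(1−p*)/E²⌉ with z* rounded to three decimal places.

n = 1830

The 95% critical value is z* = 1.960.
p*(1−p*) = 0.30·0.70 = 0.2100.
(z*)²·p*(1−p*)/E² = 3.841600·0.2100/0.000441 = 1829.333.
Rounding up, n = 1830.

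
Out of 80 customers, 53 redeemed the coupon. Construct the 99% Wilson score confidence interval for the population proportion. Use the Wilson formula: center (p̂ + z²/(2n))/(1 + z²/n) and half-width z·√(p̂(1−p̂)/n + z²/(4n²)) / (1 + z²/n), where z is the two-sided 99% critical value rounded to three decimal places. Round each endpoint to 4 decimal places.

(0.5186, 0.7815)

Here p̂ = 53/80 = 0.66250 and z = 2.576 (z² = 6.635776).
Denominator 1 + z²/n = 1 + 6.635776/80 = 1.082947.
Center = (0.66250 + 0.041474)/1.082947 = 0.65005.
Radicand: p̂(1−p̂)/n + z²/(4n²) = 0.002794922 + 0.000259210 = 0.003054132.
Half-width = 2.576·√0.003054132/1.082947 = 0.13146.
Interval: 0.65005 ± 0.13146 → (0.5186, 0.7815).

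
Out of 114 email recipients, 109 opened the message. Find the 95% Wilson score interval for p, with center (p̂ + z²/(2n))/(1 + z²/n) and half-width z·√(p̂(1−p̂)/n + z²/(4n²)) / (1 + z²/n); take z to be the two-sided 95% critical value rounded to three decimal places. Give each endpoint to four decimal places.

Here p̂ = 109/114 = 0.95614 and z = 1.960 (z² = 3.841600).
Denominator 1 + z²/n = 1 + 3.841600/114 = 1.033698.
Adjusted center: (0.95614 + z²/(2n))/1.033698 = 0.94127.
Radicand: p̂(1−p̂)/n + z²/(4n²) = 0.000367859 + 0.000073900 = 0.000441759.
Half-width = z·√(radicand)/denom = 1.960·0.021018/1.033698 = 0.03985.
Interval: 0.94127 ± 0.03985 → (0.9014, 0.9811).

(0.9014, 0.9811)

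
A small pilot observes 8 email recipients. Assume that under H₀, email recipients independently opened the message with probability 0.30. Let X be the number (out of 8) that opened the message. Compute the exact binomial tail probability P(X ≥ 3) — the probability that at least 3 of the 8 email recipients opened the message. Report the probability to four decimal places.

P = 0.4482

X ~ Binomial(n=8, p=0.30).
P(X ≥ 3) = Σ_{j=3}^{8} C(8,j)·0.30^j·0.70^{8−j}.
= 0.254122 + 0.136137 + 0.046675 + 0.010002 + 0.001225 + 0.000066 = 0.4482.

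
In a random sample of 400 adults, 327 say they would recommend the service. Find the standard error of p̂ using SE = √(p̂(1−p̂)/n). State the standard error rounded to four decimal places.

Sample proportion p̂ = 327/400 = 0.81750.
p̂(1−p̂) = 0.81750·0.18250 = 0.149194.
Dividing by n and taking the root: √0.000372985 = 0.0193.

SE = 0.0193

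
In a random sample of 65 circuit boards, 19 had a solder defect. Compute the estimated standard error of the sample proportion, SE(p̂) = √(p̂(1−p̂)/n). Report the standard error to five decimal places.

p̂ = 19/65 = 0.29231.
p̂(1−p̂) = 0.29231·0.70769 = 0.206865.
Dividing by n and taking the root: √0.003182538 = 0.05641.

SE = 0.05641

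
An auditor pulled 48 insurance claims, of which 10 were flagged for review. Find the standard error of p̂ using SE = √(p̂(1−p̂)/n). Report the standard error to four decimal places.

With x = 10 successes in n = 48, p̂ = 0.20833.
p̂(1−p̂) = 0.20833·0.79167 = 0.164929.
SE = √(0.164929/48) = √0.003436021 = 0.0586.

SE = 0.0586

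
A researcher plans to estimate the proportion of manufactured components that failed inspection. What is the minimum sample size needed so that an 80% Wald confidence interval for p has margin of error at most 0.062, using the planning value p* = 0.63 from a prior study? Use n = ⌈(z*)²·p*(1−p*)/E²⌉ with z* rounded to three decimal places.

z* = 1.282 at the 80% level.
p*(1−p*) = 0.63·0.37 = 0.2331.
(z*)²·p*(1−p*)/E² = 1.643524·0.2331/0.003844 = 99.663.
Rounding up, n = 100.

n = 100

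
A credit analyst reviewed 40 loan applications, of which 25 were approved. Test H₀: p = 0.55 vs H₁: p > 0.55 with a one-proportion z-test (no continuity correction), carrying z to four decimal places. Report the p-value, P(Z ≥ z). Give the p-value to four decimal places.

p-value = 0.1702

p̂ = 25/40 = 0.62500.
Under H₀, SE = √(p₀(1−p₀)/n) = √(0.55·0.45/40) = √0.006187500 = 0.078661.
z = (p̂ − p₀)/SE = (25/40 − 0.55)/0.078661 ≈ 0.9535.
p-value = P(Z ≥ z) with z = 0.9535 → 0.1702.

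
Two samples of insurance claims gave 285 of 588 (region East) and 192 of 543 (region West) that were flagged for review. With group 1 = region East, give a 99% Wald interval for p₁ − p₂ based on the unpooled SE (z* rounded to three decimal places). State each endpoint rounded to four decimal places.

(0.0562, 0.2060)

p̂₁ = 0.48469, p̂₂ = 0.35359, so the observed difference is 0.13110.
Unpooled SE = √(p̂₁(1−p̂₁)/n₁ + p̂₂(1−p̂₂)/n₂) = √(0.000424772 + 0.000420929) = 0.029081.
The 99% critical value is z* = 2.576. Margin of error = 0.07491.
So the interval runs from 0.0562 to 0.2060.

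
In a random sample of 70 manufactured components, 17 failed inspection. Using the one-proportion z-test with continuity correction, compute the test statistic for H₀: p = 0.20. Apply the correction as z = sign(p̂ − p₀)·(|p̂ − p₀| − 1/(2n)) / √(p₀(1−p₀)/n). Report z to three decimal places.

p̂ = 17/70 = 0.24286. p̂ − p₀ = 0.042857.
Continuity correction 1/(2n) = 1/140 = 0.007143.
Corrected numerator: |0.042857| − 0.007143 = 0.035714.
Under H₀, SE = √(p₀(1−p₀)/n) = √(0.20·0.80/70) = √0.002285714 = 0.047809.
z = (+)0.035714/0.047809 = 0.747.

z = 0.747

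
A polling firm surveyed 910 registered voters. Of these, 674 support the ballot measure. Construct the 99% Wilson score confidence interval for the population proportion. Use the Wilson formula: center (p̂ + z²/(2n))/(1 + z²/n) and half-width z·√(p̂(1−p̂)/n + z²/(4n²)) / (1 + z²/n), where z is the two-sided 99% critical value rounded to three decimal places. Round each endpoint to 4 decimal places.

(0.7016, 0.7762)

Here p̂ = 674/910 = 0.74066 and z = 2.576 (z² = 6.635776).
Denominator 1 + z²/n = 1 + 6.635776/910 = 1.007292.
Center = (0.74066 + 0.003646)/1.007292 = 0.73892.
Radicand: p̂(1−p̂)/n + z²/(4n²) = 0.000211080 + 0.000002003 = 0.000213083.
Half-width = 2.576·√0.000213083/1.007292 = 0.03733.
Interval: 0.73892 ± 0.03733 → (0.7016, 0.7762).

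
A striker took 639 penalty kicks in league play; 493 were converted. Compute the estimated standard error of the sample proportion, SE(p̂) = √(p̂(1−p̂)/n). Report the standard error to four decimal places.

SE = 0.0166

Sample proportion p̂ = 493/639 = 0.77152.
p̂(1−p̂) = 0.77152·0.22848 = 0.176277.
SE = √(0.176277/639) = 0.0166.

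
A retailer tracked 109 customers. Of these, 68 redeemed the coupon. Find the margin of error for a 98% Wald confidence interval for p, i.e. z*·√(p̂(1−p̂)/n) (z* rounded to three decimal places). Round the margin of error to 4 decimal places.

Sample proportion p̂ = 68/109 = 0.62385.
Standard error of p̂: √(0.234660/109) = √0.002152848 = 0.046399.
For 98% confidence, z* = 2.326.
So ME = 0.1079.

ME = 0.1079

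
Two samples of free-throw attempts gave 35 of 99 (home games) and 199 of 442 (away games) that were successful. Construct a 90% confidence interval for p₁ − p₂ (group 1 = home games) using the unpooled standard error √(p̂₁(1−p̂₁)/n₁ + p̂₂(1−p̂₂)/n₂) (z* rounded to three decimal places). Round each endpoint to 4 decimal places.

(-0.1848, -0.0086)

p̂₁ = 0.35354, p̂₂ = 0.45023, so the observed difference is -0.09669.
Unpooled SE = √(p̂₁(1−p̂₁)/n₁ + p̂₂(1−p̂₂)/n₂) = √(0.002308567 + 0.000560006) = 0.053559.
For 90% confidence, z* = 1.645. Margin of error = 0.08810.
CI: -0.09669 ± 0.08810 = (-0.1848, -0.0086).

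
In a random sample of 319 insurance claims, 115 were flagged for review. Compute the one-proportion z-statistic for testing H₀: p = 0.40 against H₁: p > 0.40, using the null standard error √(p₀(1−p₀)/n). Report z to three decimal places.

With x = 115 successes in n = 319, p̂ = 0.36050.
SE₀ = √(0.40·0.60/319) = 0.027429.
Test statistic: z = -0.03950/0.027429 = -1.440.

z = -1.440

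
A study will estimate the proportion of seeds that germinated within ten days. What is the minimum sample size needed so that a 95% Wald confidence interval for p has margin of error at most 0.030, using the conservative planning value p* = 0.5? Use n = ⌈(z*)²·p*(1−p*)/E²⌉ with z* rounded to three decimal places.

For 95% confidence, z* = 1.960.
p*(1−p*) = 0.2500.
(z*)²·p*(1−p*)/E² = 3.841600·0.2500/0.000900 = 1067.111.
⌈1067.111⌉ = 1068.

n = 1068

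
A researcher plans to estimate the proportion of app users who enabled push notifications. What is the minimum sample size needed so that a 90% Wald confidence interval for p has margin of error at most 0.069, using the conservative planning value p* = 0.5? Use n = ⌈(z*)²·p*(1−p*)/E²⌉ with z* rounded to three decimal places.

n = 143

z* = 1.645 at the 90% level.
p*(1−p*) = 0.2500.
(z*)²·p*(1−p*)/E² = 2.706025·0.2500/0.004761 = 142.093.
Rounding up, n = 143.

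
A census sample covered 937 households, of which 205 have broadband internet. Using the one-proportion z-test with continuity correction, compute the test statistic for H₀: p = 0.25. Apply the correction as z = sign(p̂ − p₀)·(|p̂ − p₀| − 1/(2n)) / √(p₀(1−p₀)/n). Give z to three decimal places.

p̂ = 205/937 = 0.21878. p̂ − p₀ = -0.031217.
1/(2n) = 0.000534.
Corrected numerator: |-0.031217| − 0.000534 = 0.030683.
Under H₀, SE = √(p₀(1−p₀)/n) = √(0.25·0.75/937) = √0.000200107 = 0.014146.
z = (−)0.030683/0.014146 = -2.169.

z = -2.169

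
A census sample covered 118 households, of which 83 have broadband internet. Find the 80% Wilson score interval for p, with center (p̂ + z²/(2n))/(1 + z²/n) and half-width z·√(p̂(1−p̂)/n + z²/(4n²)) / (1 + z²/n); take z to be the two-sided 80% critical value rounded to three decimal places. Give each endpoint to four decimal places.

(0.6470, 0.7542)

p̂ = 83/118 = 0.70339; z = 1.282, so z² = 1.643524.
1 + z²/n = 1.013928.
Center = (0.70339 + 0.006964)/1.013928 = 0.70060.
Radicand: p̂(1−p̂)/n + z²/(4n²) = 0.001768073 + 0.000029509 = 0.001797582.
Half-width = 1.282·√0.001797582/1.013928 = 0.05361.
CI: 0.70060 ± 0.05361 = (0.6470, 0.7542).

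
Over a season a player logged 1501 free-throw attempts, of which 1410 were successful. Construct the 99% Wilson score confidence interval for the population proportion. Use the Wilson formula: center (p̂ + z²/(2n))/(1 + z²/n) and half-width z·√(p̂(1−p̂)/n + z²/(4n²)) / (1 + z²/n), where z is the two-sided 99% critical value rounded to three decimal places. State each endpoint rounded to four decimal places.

p̂ = 1410/1501 = 0.93937; z = 2.576, so z² = 6.635776.
1 + z²/n = 1.004421.
Center = (0.93937 + 0.002210)/1.004421 = 0.93744.
Radicand: p̂(1−p̂)/n + z²/(4n²) = 0.000037942 + 0.000000736 = 0.000038678.
Half-width = 2.576·√0.000038678/1.004421 = 0.01595.
CI: 0.93744 ± 0.01595 = (0.9215, 0.9534).

(0.9215, 0.9534)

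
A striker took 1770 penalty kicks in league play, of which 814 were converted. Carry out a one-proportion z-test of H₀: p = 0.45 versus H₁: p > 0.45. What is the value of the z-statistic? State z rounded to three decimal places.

z = 0.836

p̂ = 814/1770 = 0.45989.
SE₀ = √(0.45·0.55/1770) = 0.011825.
Test statistic: z = 0.00989/0.011825 = 0.836.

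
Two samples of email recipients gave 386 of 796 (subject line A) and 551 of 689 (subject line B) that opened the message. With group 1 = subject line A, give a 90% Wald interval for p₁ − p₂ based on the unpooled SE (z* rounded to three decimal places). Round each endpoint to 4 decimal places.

(-0.3532, -0.2763)

p̂₁ = 0.48492, p̂₂ = 0.79971, so the observed difference is -0.31479.
Unpooled SE = √(p̂₁(1−p̂₁)/n₁ + p̂₂(1−p̂₂)/n₂) = √(0.000313785 + 0.000232473) = 0.023372.
For 90% confidence, z* = 1.645. Margin = 1.645·0.023372 = 0.03845.
Interval: -0.31479 ± 0.03845 → (-0.3532, -0.2763).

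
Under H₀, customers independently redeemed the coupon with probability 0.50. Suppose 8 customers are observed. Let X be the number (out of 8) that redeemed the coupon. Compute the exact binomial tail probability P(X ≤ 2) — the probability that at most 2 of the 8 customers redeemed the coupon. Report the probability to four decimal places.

X ~ Binomial(n=8, p=0.50).
P(X ≤ 2) = C(8,0)·0.50^0·0.50^8 + C(8,1)·0.50^1·0.50^7 + C(8,2)·0.50^2·0.50^6.
= 0.003906 + 0.031250 + 0.109375 = 0.1445.

P = 0.1445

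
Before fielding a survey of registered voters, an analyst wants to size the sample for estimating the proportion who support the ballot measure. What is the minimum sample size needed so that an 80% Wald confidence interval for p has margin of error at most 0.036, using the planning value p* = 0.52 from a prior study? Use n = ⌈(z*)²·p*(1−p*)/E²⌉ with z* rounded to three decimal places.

z* = 1.282 at the 80% level.
p*(1−p*) = 0.52·0.48 = 0.2496.
Required n before rounding: 1.643524 × 0.2496 / 0.036² = 316.531.
Rounding up, n = 317.

n = 317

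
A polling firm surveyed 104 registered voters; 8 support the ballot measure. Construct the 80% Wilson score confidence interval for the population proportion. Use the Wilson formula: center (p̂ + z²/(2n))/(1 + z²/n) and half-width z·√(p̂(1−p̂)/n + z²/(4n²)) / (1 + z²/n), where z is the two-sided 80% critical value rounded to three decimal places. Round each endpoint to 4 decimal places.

(0.0496, 0.1174)

p̂ = 8/104 = 0.07692; z = 1.282, so z² = 1.643524.
1 + z²/n = 1.015803.
Adjusted center: (0.07692 + z²/(2n))/1.015803 = 0.08350.
Radicand: p̂(1−p̂)/n + z²/(4n²) = 0.000682749 + 0.000037988 = 0.000720737.
Half-width = 1.282·√0.000720737/1.015803 = 0.03388.
Interval: 0.08350 ± 0.03388 → (0.0496, 0.1174).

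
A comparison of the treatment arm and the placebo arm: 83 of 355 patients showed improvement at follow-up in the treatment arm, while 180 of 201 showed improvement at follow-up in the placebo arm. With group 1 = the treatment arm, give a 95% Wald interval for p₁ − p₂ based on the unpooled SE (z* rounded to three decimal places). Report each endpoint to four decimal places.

(-0.7228, -0.6007)

p̂₁ = 83/355 = 0.23380, p̂₂ = 180/201 = 0.89552; p̂₁ − p̂₂ = -0.66172.
Unpooled SE = √(p̂₁(1−p̂₁)/n₁ + p̂₂(1−p̂₂)/n₂) = √(0.000504617 + 0.000465483) = 0.031146.
For 95% confidence, z* = 1.960. Margin of error = 0.06105.
CI: -0.66172 ± 0.06105 = (-0.7228, -0.6007).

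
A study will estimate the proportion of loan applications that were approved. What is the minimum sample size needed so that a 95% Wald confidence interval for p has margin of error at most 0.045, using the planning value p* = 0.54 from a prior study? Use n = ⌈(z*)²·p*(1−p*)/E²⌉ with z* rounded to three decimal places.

For 95% confidence, z* = 1.960.
p*(1−p*) = 0.2484.
(z*)²·p*(1−p*)/E² = 3.841600·0.2484/0.002025 = 471.236.
Rounding up, n = 472.

n = 472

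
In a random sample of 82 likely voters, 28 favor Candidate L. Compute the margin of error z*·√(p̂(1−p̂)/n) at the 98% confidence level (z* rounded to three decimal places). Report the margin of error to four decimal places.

ME = 0.1218

p̂ = 28/82 = 0.34146.
SE = √(p̂(1−p̂)/n) = √(0.224866/82) = 0.052367.
For 98% confidence, z* = 2.326.
ME = 2.326·0.052367 = 0.1218.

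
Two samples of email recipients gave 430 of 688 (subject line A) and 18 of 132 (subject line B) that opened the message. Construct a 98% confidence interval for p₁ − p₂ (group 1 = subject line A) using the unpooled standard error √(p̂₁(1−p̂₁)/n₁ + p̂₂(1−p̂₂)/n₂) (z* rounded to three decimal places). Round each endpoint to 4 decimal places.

(0.4070, 0.5703)

p̂₁ = 430/688 = 0.62500, p̂₂ = 18/132 = 0.13636; p̂₁ − p̂₂ = 0.48864.
Unpooled SE = √(p̂₁(1−p̂₁)/n₁ + p̂₂(1−p̂₂)/n₂) = √(0.000340661 + 0.000892186) = 0.035112.
For 98% confidence, z* = 2.326. Margin of error = 0.08167.
Interval: 0.48864 ± 0.08167 → (0.4070, 0.5703).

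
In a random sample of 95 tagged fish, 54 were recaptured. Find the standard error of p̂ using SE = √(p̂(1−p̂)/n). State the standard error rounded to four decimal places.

Sample proportion p̂ = 54/95 = 0.56842.
p̂(1−p̂) = 0.245319.
SE = √(0.245319/95) = √0.002582305 = 0.0508.

SE = 0.0508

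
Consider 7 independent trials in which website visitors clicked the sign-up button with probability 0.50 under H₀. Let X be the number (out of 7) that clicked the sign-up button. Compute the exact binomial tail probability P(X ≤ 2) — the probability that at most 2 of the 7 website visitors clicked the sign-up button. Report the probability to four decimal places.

X ~ Binomial(n=7, p=0.50).
P(X ≤ 2) = C(7,0)·0.50^0·0.50^7 + C(7,1)·0.50^1·0.50^6 + C(7,2)·0.50^2·0.50^5.
= 0.007812 + 0.054688 + 0.164062 = 0.2266.

P = 0.2266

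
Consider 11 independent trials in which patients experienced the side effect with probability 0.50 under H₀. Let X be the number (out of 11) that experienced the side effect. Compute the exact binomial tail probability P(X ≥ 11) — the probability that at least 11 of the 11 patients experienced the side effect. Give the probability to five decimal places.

X is binomial with n = 11 and p = 0.50.
P(X ≥ 11) = C(11,11)·0.50^11·0.50^0.
= 0.000488 = 0.00049.

P = 0.00049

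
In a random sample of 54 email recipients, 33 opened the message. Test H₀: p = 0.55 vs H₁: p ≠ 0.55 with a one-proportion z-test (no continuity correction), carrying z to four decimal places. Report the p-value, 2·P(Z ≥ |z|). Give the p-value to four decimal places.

Sample proportion p̂ = 33/54 = 0.61111.
Null standard error: √(0.55·0.45/54) = √0.004583333 = 0.067700.
Test statistic (full precision, shown to 4 dp): z = (33/54 − 0.55)/SE₀ ≈ 0.9027.
From the standard normal, 2·P(Z ≥ |z|) = 0.3667.

p-value = 0.3667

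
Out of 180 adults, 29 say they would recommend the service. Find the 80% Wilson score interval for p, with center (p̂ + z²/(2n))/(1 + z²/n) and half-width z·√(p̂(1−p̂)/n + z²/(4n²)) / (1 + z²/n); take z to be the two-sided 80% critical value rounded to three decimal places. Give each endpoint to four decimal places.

p̂ = 29/180 = 0.16111; z = 1.282, so z² = 1.643524.
Denominator 1 + z²/n = 1 + 1.643524/180 = 1.009131.
Center = (0.16111 + 0.004565)/1.009131 = 0.16418.
Radicand: p̂(1−p̂)/n + z²/(4n²) = 0.000750857 + 0.000012682 = 0.000763539.
Half-width = 1.282·√0.000763539/1.009131 = 0.03510.
CI: 0.16418 ± 0.03510 = (0.1291, 0.1993).

(0.1291, 0.1993)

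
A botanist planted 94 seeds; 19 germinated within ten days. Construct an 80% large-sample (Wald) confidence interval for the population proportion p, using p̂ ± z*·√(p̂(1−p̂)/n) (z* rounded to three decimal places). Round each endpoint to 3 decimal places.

(0.149, 0.255)

The sample proportion is 19/94 = 0.20213.
SE = √(p̂(1−p̂)/n) = √(0.161272/94) = 0.041421.
For 80% confidence, z* = 1.282.
Margin of error: 1.282 × 0.041421 = 0.05310.
CI: 0.20213 ± 0.05310 = (0.149, 0.255).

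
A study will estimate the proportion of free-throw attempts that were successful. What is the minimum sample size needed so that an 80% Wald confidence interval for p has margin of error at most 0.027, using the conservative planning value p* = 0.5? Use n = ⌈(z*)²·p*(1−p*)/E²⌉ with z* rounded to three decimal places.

z* = 1.282 at the 80% level.
p*(1−p*) = 0.50·0.50 = 0.2500.
(z*)²·p*(1−p*)/E² = 1.643524·0.2500/0.000729 = 563.623.
Rounding up, n = 564.

n = 564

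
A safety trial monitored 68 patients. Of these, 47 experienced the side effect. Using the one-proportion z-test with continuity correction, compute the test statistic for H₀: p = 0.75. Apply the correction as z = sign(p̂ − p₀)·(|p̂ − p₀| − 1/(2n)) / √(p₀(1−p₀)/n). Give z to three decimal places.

Sample proportion p̂ = 47/68 = 0.69118. p̂ − p₀ = -0.058824.
1/(2n) = 0.007353.
Corrected numerator: |-0.058824| − 0.007353 = 0.051471.
SE₀ = √(0.75·0.25/68) = 0.052511.
z = −0.051471/0.052511 = -0.980.

z = -0.980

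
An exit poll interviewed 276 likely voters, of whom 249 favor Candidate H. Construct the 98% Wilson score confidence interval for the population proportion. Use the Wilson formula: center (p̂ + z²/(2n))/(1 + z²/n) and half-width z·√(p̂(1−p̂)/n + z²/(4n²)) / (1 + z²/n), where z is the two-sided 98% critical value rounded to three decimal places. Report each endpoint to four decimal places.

(0.8525, 0.9364)

p̂ = 249/276 = 0.90217; z = 2.326, so z² = 5.410276.
1 + z²/n = 1.019602.
Center = (0.90217 + 0.009801)/1.019602 = 0.89444.
Radicand: p̂(1−p̂)/n + z²/(4n²) = 0.000319769 + 0.000017756 = 0.000337525.
Half-width = z·√(radicand)/denom = 2.326·0.018372/1.019602 = 0.04191.
So the interval runs from 0.8525 to 0.9364.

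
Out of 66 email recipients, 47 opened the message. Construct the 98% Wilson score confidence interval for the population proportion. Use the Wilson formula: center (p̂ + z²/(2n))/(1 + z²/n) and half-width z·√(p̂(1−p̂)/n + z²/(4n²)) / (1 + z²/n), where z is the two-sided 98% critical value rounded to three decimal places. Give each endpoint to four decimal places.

(0.5704, 0.8217)

Here p̂ = 47/66 = 0.71212 and z = 2.326 (z² = 5.410276).
1 + z²/n = 1.081974.
Adjusted center: (0.71212 + z²/(2n))/1.081974 = 0.69605.
Radicand: p̂(1−p̂)/n + z²/(4n²) = 0.003106130 + 0.000310507 = 0.003416637.
Half-width = z·√(radicand)/denom = 2.326·0.058452/1.081974 = 0.12566.
So the interval runs from 0.5704 to 0.8217.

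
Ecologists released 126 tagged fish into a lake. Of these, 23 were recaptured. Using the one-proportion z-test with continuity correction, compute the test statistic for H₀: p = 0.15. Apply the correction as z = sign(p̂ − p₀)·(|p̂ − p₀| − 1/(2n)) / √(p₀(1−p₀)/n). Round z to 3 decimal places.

z = 0.898

p̂ = 23/126 = 0.18254. p̂ − p₀ = 0.032540.
1/(2n) = 0.003968.
Corrected numerator: |0.032540| − 0.003968 = 0.028572.
Under H₀, SE = √(p₀(1−p₀)/n) = √(0.15·0.85/126) = √0.001011905 = 0.031810.
z = +0.028572/0.031810 = 0.898.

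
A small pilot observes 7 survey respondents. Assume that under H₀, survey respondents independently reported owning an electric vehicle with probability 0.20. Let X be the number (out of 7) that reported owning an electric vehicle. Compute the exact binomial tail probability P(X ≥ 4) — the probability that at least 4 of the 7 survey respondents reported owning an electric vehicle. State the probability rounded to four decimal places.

X is binomial with n = 7 and p = 0.20.
P(X ≥ 4) = C(7,4)·0.20^4·0.80^3 + C(7,5)·0.20^5·0.80^2 + C(7,6)·0.20^6·0.80^1 + C(7,7)·0.20^7·0.80^0.
= 0.028672 + 0.004301 + 0.000358 + 0.000013 = 0.0333.

P = 0.0333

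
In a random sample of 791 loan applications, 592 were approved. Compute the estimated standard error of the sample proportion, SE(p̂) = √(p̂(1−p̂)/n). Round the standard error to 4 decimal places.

SE = 0.0154

p̂ = 592/791 = 0.74842.
p̂(1−p̂) = 0.188288.
SE = √(0.188288/791) = √0.000238038 = 0.0154.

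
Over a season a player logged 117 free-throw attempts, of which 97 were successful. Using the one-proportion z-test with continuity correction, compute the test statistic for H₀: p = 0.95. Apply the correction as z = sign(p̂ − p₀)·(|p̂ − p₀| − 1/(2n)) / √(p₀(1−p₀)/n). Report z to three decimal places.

z = -5.790

With x = 97 successes in n = 117, p̂ = 0.82906. p̂ − p₀ = -0.120940.
Continuity correction 1/(2n) = 1/234 = 0.004274.
Corrected numerator: |-0.120940| − 0.004274 = 0.116666.
SE₀ = √(0.95·0.05/117) = 0.020149.
z = (−)0.116666/0.020149 = -5.790.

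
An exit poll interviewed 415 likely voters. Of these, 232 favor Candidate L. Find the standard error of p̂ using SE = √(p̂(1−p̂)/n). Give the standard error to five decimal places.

SE = 0.02437

p̂ = 232/415 = 0.55904.
p̂(1−p̂) = 0.55904·0.44096 = 0.246514.
Dividing by n and taking the root: √0.000594010 = 0.02437.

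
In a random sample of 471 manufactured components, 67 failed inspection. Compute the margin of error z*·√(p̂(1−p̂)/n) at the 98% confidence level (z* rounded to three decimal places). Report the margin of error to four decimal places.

ME = 0.0374

p̂ = 67/471 = 0.14225.
Standard error of p̂: √(0.122015/471) = √0.000259056 = 0.016095.
z* = 2.326 at the 98% level.
ME = 2.326·0.016095 = 0.0374.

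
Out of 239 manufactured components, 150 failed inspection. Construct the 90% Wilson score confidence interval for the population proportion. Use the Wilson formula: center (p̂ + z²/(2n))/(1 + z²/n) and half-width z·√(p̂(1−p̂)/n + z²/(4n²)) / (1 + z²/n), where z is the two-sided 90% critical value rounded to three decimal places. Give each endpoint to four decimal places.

(0.5750, 0.6774)

p̂ = 150/239 = 0.62762; z = 1.645, so z² = 2.706025.
Denominator 1 + z²/n = 1 + 2.706025/239 = 1.011322.
Adjusted center: (0.62762 + z²/(2n))/1.011322 = 0.62619.
Radicand: p̂(1−p̂)/n + z²/(4n²) = 0.000977885 + 0.000011843 = 0.000989728.
Half-width = z·√(radicand)/denom = 1.645·0.031460/1.011322 = 0.05117.
Interval: 0.62619 ± 0.05117 → (0.5750, 0.6774).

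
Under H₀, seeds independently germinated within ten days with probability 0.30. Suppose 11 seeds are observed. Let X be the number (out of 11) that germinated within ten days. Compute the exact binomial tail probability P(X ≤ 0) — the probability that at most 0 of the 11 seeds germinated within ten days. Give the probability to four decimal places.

P = 0.0198

X is binomial with n = 11 and p = 0.30.
P(X ≤ 0) = C(11,0)·0.30^0·0.70^11.
= 0.019773 = 0.0198.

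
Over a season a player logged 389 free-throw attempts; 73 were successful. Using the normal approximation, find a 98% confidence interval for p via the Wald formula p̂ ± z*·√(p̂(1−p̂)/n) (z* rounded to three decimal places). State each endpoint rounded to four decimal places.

(0.1416, 0.2337)

p̂ = 73/389 = 0.18766.
Standard error of p̂: √(0.152444/389) = √0.000391887 = 0.019796.
For 98% confidence, z* = 2.326.
Margin of error: 2.326 × 0.019796 = 0.04605.
So the interval runs from 0.1416 to 0.2337.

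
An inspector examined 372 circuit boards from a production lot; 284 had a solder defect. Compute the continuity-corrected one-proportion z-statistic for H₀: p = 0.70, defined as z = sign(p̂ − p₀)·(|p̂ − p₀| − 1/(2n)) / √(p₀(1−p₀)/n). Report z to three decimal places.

z = 2.614

p̂ = 284/372 = 0.76344. p̂ − p₀ = 0.063441.
Continuity correction 1/(2n) = 1/744 = 0.001344.
Corrected numerator: |0.063441| − 0.001344 = 0.062097.
SE₀ = √(0.70·0.30/372) = 0.023760.
z = (+)0.062097/0.023760 = 2.614.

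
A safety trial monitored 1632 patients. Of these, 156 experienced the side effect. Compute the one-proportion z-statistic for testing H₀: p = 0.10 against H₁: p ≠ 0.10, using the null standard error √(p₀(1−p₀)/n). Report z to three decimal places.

Sample proportion p̂ = 156/1632 = 0.09559.
Under H₀, SE = √(p₀(1−p₀)/n) = √(0.10·0.90/1632) = √0.000055147 = 0.007426.
z = (p̂ − p₀)/SE = (0.09559 − 0.10)/0.007426 = -0.594.

z = -0.594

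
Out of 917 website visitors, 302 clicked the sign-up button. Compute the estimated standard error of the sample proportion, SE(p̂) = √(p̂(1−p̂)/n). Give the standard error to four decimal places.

SE = 0.0155

With x = 302 successes in n = 917, p̂ = 0.32933.
p̂(1−p̂) = 0.32933·0.67067 = 0.220872.
Dividing by n and taking the root: √0.000240864 = 0.0155.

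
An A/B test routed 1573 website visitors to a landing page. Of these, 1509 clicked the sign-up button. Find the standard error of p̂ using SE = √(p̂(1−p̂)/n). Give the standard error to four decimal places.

SE = 0.0050

With x = 1509 successes in n = 1573, p̂ = 0.95931.
p̂(1−p̂) = 0.95931·0.04069 = 0.039034.
SE = √(0.039034/1573) = √0.000024815 = 0.0050.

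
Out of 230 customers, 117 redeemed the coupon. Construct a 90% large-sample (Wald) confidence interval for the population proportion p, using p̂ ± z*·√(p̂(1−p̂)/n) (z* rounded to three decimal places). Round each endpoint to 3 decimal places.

(0.454, 0.563)

Sample proportion p̂ = 117/230 = 0.50870.
SE = √(p̂(1−p̂)/n) = √(0.249924/230) = 0.032964.
The 90% critical value is z* = 1.645.
Margin of error: 1.645 × 0.032964 = 0.05423.
Interval: 0.50870 ± 0.05423 → (0.454, 0.563).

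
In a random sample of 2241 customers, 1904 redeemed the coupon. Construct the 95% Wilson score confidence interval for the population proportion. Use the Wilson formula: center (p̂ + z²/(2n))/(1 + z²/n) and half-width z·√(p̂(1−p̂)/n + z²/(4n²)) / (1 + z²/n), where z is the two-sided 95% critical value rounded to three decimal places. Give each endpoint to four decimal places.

(0.8342, 0.8638)

Here p̂ = 1904/2241 = 0.84962 and z = 1.960 (z² = 3.841600).
Denominator 1 + z²/n = 1 + 3.841600/2241 = 1.001714.
Adjusted center: (0.84962 + z²/(2n))/1.001714 = 0.84902.
Radicand: p̂(1−p̂)/n + z²/(4n²) = 0.000057013 + 0.000000191 = 0.000057204.
Half-width = z·√(radicand)/denom = 1.960·0.007563/1.001714 = 0.01480.
Interval: 0.84902 ± 0.01480 → (0.8342, 0.8638).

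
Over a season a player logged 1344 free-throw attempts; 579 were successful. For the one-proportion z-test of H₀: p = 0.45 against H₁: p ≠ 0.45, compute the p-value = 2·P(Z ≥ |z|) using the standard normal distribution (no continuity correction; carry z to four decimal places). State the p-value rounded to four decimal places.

p-value = 0.1572

With x = 579 successes in n = 1344, p̂ = 0.43080.
SE₀ = √(0.45·0.55/1344) = 0.013570.
Test statistic (full precision, shown to 4 dp): z = (579/1344 − 0.45)/SE₀ ≈ -1.4146.
p-value = 2·P(Z ≥ |z|) with z = -1.4146 → 0.1572.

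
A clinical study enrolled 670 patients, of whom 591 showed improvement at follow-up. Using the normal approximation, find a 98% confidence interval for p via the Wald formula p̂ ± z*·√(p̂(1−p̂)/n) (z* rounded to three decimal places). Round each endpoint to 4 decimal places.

(0.8531, 0.9111)

With x = 591 successes in n = 670, p̂ = 0.88209.
Standard error of p̂: √(0.104008/670) = √0.000155235 = 0.012459.
z* = 2.326 at the 98% level.
Margin = 2.326·0.012459 = 0.02898.
So the interval runs from 0.8531 to 0.9111.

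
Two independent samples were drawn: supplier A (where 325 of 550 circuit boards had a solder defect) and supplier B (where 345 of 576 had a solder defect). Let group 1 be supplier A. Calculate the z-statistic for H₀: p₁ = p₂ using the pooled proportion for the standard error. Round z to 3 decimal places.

p̂₁ = 325/550 = 0.59091, p̂₂ = 345/576 = 0.59896.
Pooled p̂ = (325+345)/(550+576) = 670/1126 = 0.59503.
Pooled SE = √[0.2409699·0.00355429] ≈ 0.029266.
z = (p̂₁ − p̂₂)/SE = (0.59091 − 0.59896)/0.029266 = -0.00805/0.029266 = -0.275.

z = -0.275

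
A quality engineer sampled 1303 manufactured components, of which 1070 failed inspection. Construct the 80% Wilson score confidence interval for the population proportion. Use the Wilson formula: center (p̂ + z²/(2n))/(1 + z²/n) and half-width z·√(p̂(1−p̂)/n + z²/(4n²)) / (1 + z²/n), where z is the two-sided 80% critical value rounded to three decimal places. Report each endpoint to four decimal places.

(0.8072, 0.8344)

Here p̂ = 1070/1303 = 0.82118 and z = 1.282 (z² = 1.643524).
Denominator 1 + z²/n = 1 + 1.643524/1303 = 1.001261.
Adjusted center: (0.82118 + z²/(2n))/1.001261 = 0.82078.
Radicand: p̂(1−p̂)/n + z²/(4n²) = 0.000112695 + 0.000000242 = 0.000112937.
Half-width = z·√(radicand)/denom = 1.282·0.010627/1.001261 = 0.01361.
CI: 0.82078 ± 0.01361 = (0.8072, 0.8344).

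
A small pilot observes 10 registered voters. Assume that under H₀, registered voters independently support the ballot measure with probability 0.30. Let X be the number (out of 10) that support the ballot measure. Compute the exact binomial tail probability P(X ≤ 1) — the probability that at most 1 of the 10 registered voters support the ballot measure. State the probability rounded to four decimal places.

P = 0.1493

X ~ Binomial(n=10, p=0.30).
P(X ≤ 1) = C(10,0)·0.30^0·0.70^10 + C(10,1)·0.30^1·0.70^9.
= 0.028248 + 0.121061 = 0.1493.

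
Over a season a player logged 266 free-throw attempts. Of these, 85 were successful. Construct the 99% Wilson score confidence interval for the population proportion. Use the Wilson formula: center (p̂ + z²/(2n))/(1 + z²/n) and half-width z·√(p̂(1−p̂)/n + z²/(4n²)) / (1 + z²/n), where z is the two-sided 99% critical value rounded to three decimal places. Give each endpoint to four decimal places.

(0.2511, 0.3968)

Here p̂ = 85/266 = 0.31955 and z = 2.576 (z² = 6.635776).
1 + z²/n = 1.024947.
Adjusted center: (0.31955 + z²/(2n))/1.024947 = 0.32394.
Radicand: p̂(1−p̂)/n + z²/(4n²) = 0.000817434 + 0.000023446 = 0.000840880.
Half-width = 2.576·√0.000840880/1.024947 = 0.07288.
CI: 0.32394 ± 0.07288 = (0.2511, 0.3968).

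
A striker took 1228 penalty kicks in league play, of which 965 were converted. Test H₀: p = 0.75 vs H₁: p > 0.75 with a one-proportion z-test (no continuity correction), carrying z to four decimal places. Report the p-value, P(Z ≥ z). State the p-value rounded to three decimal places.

p-value = 0.002

Sample proportion p̂ = 965/1228 = 0.78583.
SE₀ = √(0.75·0.25/1228) = 0.012357.
Test statistic (full precision, shown to 4 dp): z = (965/1228 − 0.75)/SE₀ ≈ 2.8997.
p-value = P(Z ≥ z) with z = 2.8997 → 0.002.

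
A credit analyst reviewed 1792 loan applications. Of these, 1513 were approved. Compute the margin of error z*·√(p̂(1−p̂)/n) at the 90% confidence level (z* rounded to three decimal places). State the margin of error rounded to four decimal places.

ME = 0.0141

With x = 1513 successes in n = 1792, p̂ = 0.84431.
SE(p̂) = √(0.84431·0.15569/1792) = 0.008565.
z* = 1.645 at the 90% level.
So ME = 0.0141.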